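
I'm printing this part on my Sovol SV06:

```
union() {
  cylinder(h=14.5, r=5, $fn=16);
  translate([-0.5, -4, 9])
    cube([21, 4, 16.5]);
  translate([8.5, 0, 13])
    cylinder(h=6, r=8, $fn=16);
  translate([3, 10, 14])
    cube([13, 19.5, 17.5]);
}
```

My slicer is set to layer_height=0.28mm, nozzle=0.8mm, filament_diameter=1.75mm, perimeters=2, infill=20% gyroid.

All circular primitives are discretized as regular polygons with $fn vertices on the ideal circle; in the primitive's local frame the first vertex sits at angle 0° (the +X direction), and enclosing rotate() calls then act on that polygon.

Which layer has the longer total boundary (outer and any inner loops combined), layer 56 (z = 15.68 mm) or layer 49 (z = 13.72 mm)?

Layer 56 (z = 15.68): the cylinder does not reach this height (z outside [0, 14.5]); the 21×4 cube at (-0.5, -4) contributes its full rectangle (perimeter 50.00 mm); the cylinder at (8.5, 0): section is a regular 16-gon, circumradius r=8 (perimeter = 2·16·8.000·sin(180°/16) = 49.94 mm); the cube at (3, 10) is present — its section is the full 13×19.5 rectangle (perimeter 65.00 mm); Merging all regions: the regions partially overlap (shared area 60.40 mm²), so the edge portions inside another operand are dropped and the merged outline is re-measured after clipping — boundary = 126.91 mm. So its perimeter = 126.91 mm. Layer 49 (z = 13.72): the cylinder: section is a regular 16-gon, circumradius r=5 (perimeter = 2·16·5.000·sin(180°/16) = 31.21 mm); the cube at (-0.5, -4) (footprint 21×4) is included at this height (perimeter 50.00 mm); the r=8 cylinder at (8.5, 0) gives a regular 16-gon of circumradius 8 (constant along its height) (perimeter = 2·16·8.000·sin(180°/16) = 49.94 mm); the cube at (3, 10) is absent (z outside [14, 31.5]); Taking the union: the regions partially overlap (shared area 93.77 mm²), so the edge portions inside another operand are dropped and the merged outline is re-measured after clipping — boundary = 69.10 mm. So its perimeter = 69.10 mm. Layer 56 is larger (126.91 vs 69.10 mm).

layer 56 (z = 15.68 mm)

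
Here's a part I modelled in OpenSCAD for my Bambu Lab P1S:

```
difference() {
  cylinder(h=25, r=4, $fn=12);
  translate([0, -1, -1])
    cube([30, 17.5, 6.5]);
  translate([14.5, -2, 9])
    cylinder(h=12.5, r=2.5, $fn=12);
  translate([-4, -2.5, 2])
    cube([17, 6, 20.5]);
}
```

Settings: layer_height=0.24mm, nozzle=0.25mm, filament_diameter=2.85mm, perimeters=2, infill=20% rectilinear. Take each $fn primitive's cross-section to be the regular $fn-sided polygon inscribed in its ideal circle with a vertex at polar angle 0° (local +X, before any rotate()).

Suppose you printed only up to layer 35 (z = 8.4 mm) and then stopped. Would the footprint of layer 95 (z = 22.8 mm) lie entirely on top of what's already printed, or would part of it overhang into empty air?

part overhangs

Compare the two slices. At z = 8.4: the r=4 cylinder gives a regular 12-gon of circumradius 4 (constant along its height) (area = (12/2)·4.000²·sin(360°/12) = 48.00 mm²); the cube at (0, -1) is absent (z outside [-1, 5.5]); the cylinder at (14.5, -2) does not reach this height (z outside [9, 21.5]); the cube at (-4, -2.5) is present — its section is the full 17×6 rectangle (area 102.00 mm²); Taking the first minus the rest: starting from the r=4 cylinder (48.00 mm²), the 17×6 cube at (-4, -2.5) partially overlaps it — only the 41.21 mm² overlap (of its 102.00 mm²) is removed, clipping the outline — area = 6.79 mm². At z = 22.8: the r=4 cylinder gives a regular 12-gon of circumradius 4 (constant along its height) (area = (12/2)·4.000²·sin(360°/12) = 48.00 mm²); the cube at (0, -1) does not reach this height (z outside [-1, 5.5]); the cylinder at (14.5, -2) is absent (z outside [9, 21.5]); the cube at (-4, -2.5) is not intersected at this z (z outside [2, 22.5]); After the difference (first − rest): none of the subtracted shapes is present at this height, so the r=4 cylinder is unchanged — area = 48.00 mm². Checking containment: at z = 22.8 the cross-section extends beyond the z = 8.4 cross-section by about 41.21 mm².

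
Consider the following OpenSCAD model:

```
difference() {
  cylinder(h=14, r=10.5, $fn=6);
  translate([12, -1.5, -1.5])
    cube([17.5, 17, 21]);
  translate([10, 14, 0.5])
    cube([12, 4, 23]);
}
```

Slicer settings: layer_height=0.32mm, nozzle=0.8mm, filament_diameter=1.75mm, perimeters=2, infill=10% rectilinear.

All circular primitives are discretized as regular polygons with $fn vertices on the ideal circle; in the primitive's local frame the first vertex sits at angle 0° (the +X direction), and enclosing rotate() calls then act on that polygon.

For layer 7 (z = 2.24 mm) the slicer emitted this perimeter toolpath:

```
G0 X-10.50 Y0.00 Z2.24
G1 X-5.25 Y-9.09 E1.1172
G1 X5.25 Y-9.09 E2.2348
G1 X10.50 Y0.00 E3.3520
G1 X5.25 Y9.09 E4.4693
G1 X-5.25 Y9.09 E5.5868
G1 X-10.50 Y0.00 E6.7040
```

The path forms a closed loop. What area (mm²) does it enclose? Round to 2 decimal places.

286.33 mm²

Apply the shoelace formula to the sequence of (X, Y) vertices; enclosed area = 286.33 mm².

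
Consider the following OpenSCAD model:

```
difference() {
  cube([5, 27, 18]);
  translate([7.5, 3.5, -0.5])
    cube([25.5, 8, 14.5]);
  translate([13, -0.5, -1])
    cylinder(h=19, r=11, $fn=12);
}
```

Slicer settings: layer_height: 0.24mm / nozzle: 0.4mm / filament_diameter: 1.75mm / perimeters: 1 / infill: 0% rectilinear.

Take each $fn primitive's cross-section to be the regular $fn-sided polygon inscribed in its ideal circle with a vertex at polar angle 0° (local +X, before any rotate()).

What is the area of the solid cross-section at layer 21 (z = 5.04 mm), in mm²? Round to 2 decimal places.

At z = 5.04 mm: the cube (footprint 5×27) is included at this height (area 135.00 mm²); the cube at (7.5, 3.5) is present — its section is the full 25.5×8 rectangle (area 204.00 mm²); the cylinder at (13, -0.5): section is a regular 12-gon, circumradius r=11 (area = (12/2)·11.000²·sin(360°/12) = 363.00 mm²); After the difference (first − rest): starting from the 5×27 cube (135.00 mm²), the 25.5×8 cube at (7.5, 3.5) misses the remaining region (no effect); the r=11 cylinder at (13, -0.5) partially overlaps it — only the 12.15 mm² overlap (of its 363.00 mm²) is removed, clipping the outline — area = 122.85 mm². Overall, the cross-section is a single solid region. Net area = 122.85 mm².

122.85 mm²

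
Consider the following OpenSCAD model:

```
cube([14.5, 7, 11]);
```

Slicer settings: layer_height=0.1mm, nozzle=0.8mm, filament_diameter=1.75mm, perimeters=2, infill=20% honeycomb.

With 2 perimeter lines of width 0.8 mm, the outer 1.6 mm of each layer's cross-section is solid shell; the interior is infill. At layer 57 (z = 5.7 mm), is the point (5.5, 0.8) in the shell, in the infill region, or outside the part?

shell

At z = 5.7 mm: the cube is present — its section is the full 14.5×7 rectangle. Overall, the cross-section is a single solid region. The nearest boundary edge runs (0.00, 0.00)→(14.50, 0.00); distance from the point to it = 0.80 mm. The point is inside the cross-section, 0.80 mm from the nearest boundary — within the 1.6 mm shell band (2 × 0.8).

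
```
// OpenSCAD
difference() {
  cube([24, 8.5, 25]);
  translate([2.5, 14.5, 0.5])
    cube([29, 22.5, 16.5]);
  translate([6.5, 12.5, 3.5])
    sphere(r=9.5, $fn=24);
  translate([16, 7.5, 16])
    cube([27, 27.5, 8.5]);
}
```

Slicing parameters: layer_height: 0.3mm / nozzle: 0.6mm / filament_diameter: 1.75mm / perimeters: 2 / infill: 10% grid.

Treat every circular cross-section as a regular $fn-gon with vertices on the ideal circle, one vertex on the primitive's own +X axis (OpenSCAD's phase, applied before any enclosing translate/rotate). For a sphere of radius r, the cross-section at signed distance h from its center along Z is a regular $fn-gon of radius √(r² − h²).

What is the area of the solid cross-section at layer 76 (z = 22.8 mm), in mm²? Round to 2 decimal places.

At z = 22.8 mm: the cube is present — its section is the full 24×8.5 rectangle (area 204.00 mm²); the cube at (2.5, 14.5) is absent (z outside [0.5, 17]); the sphere at (6.5, 12.5) is not intersected at this z (|z−center|=19.300 > r=9.5); the cube at (16, 7.5) (footprint 27×27.5) is included at this height (area 742.50 mm²); Subtracting the remaining from the first: starting from the 24×8.5 cube (204.00 mm²), the 27×27.5 cube at (16, 7.5) partially overlaps it — only the 8.00 mm² overlap (of its 742.50 mm²) is removed, clipping the outline — area = 196.00 mm². Overall, the cross-section is a single solid region. Net area = 196.00 mm².

196.00 mm²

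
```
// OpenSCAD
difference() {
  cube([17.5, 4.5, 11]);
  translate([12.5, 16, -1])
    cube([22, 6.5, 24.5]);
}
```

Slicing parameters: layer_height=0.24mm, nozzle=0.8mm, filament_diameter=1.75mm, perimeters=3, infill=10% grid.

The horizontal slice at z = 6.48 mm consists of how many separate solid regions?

At z = 6.48 mm: the 17.5×4.5 cube contributes its full rectangle; the cube at (12.5, 16) is present — its section is the full 22×6.5 rectangle; Taking the first minus the rest: starting from the 17.5×4.5 cube, the 22×6.5 cube at (12.5, 16) misses the remaining region (no effect) — 1 connected region. The result has 1 disconnected region.

1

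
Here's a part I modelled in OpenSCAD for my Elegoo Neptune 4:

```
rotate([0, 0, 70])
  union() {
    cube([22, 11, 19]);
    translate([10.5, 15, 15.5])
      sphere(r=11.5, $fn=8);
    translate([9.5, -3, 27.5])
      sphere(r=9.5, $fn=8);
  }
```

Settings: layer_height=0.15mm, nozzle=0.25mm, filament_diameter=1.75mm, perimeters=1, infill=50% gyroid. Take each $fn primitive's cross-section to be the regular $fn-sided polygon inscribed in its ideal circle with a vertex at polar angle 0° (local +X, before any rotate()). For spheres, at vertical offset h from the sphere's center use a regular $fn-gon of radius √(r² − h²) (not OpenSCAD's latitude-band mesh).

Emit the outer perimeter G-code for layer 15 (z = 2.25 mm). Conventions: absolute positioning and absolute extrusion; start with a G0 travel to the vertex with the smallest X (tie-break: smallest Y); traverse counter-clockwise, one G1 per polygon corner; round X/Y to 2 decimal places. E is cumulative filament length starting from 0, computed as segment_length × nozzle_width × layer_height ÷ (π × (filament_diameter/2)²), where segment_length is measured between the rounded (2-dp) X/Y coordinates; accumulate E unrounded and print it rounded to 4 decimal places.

At z = 2.25 mm: the cube (footprint 22×11) is included at this height; the sphere at (10.5, 15) does not reach this height (|z−center|=13.250 > r=11.5); the sphere at (9.5, -3) is absent (|z−center|=25.250 > r=9.5); Combining (union): only the 22×11 cube is present, so the union is just that shape — 1 connected region; (whole slice rotated 70° about Z — lengths, areas and connectivity unchanged). The outline is a single polygon with 4 vertices. Extrusion per mm of travel: 0.25 × 0.15 / (π × 0.875²) = 0.015591. Accumulating E over each segment gives final E = 1.0290.

G0 X-10.34 Y3.76 Z2.25
G1 X0.00 Y0.00 E0.1715
G1 X7.52 Y20.67 E0.5145
G1 X-2.81 Y24.44 E0.6859
G1 X-10.34 Y3.76 E1.0290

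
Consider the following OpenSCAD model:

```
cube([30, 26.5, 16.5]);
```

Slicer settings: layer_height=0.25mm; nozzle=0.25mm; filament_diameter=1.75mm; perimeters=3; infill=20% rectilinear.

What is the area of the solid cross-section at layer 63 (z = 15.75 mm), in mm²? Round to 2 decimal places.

At z = 15.75 mm: the cube is present — its section is the full 30×26.5 rectangle (area 795.00 mm²). Overall, the cross-section is a single solid region. Net area = 795.00 mm².

795.00 mm²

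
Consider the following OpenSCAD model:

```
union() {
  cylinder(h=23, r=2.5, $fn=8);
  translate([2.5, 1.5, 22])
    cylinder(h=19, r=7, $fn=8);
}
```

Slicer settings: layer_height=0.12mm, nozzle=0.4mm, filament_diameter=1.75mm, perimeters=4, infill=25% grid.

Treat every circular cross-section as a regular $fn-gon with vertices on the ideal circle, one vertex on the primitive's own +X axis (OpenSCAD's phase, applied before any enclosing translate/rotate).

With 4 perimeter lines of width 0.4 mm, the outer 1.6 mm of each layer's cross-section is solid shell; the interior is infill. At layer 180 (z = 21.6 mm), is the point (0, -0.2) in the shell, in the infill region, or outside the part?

infill

At z = 21.6 mm: the r=2.5 cylinder contributes a regular 8-gon of circumradius 2.5; the cylinder at (2.5, 1.5) does not reach this height (z outside [22, 41]); Merging all regions: only the r=2.5 cylinder is present, so the union is just that shape — 1 connected region. Overall, the cross-section is a single solid region. The nearest boundary edge runs (-1.77, -1.77)→(-0.00, -2.50); distance from the point to it = 2.12 mm. The point is inside the cross-section and 2.12 mm from the nearest boundary — more than the 1.6 mm shell width (4 × 0.4), so it's in the infill interior.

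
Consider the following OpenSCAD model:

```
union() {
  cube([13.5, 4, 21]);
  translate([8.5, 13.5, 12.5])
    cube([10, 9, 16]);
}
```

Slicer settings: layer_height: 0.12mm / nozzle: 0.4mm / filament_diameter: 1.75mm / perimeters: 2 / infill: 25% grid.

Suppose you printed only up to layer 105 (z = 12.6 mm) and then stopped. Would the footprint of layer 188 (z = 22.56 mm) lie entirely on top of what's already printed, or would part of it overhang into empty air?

Compare the two slices. At z = 12.6: the cube is present — its section is the full 13.5×4 rectangle (area 54.00 mm²); the cube at (8.5, 13.5) (footprint 10×9) is included at this height (area 90.00 mm²); Merging all regions: the 2 present regions are separate (no shared area or edge), so areas and boundary lengths simply add and each stays a separate island — area = 144.00 mm². At z = 22.56: the cube is absent (z outside [0, 21]); the cube at (8.5, 13.5) is present — its section is the full 10×9 rectangle (area 90.00 mm²); Taking the union: only the 10×9 cube at (8.5, 13.5) is present, so the union is just that shape — area = 90.00 mm². Checking containment: the cross-section at z = 22.56 is a subset of the cross-section at z = 12.6.

entirely on top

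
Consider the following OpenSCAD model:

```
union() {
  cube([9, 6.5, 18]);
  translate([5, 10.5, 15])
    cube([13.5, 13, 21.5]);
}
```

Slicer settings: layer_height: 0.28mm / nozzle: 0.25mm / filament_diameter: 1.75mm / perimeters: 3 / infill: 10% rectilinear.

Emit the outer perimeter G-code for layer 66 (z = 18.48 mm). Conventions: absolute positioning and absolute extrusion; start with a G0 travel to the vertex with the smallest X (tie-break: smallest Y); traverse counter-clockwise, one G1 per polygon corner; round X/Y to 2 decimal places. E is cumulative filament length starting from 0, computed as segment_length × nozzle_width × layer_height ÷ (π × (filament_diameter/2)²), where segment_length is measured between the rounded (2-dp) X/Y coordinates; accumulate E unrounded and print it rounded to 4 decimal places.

G0 X5.00 Y10.50 Z18.48
G1 X18.50 Y10.50 E0.3929
G1 X18.50 Y23.50 E0.7712
G1 X5.00 Y23.50 E1.1641
G1 X5.00 Y10.50 E1.5424

At z = 18.48 mm: the cube does not reach this height (z outside [0, 18]); the cube at (5, 10.5) is present — its section is the full 13.5×13 rectangle; Merging all regions: only the 13.5×13 cube at (5, 10.5) is present, so the union is just that shape — 1 connected region. The outline is a single polygon with 4 vertices. Extrusion per mm of travel: 0.25 × 0.28 / (π × 0.875²) = 0.029103. Accumulating E over each segment gives final E = 1.5424.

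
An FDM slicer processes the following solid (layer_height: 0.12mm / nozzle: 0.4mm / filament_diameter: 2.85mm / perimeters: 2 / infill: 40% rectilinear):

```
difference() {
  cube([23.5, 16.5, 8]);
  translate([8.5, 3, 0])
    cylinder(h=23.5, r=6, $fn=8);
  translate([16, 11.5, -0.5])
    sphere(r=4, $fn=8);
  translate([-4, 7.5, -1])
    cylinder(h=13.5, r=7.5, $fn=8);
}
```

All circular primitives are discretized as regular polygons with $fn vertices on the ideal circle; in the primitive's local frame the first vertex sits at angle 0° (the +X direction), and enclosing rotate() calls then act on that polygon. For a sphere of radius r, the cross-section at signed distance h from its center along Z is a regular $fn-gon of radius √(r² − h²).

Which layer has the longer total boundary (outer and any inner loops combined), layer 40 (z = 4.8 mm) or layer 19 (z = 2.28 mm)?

layer 19 (z = 2.28 mm)

Layer 40 (z = 4.8): the cube (footprint 23.5×16.5) is included at this height (perimeter 80.00 mm); the r=6 cylinder at (8.5, 3) gives a regular 8-gon of circumradius 6 (constant along its height) (perimeter = 2·8·6.000·sin(180°/8) = 36.74 mm); the sphere at (16, 11.5) is absent (|z−center|=5.300 > r=4); the r=7.5 cylinder at (-4, 7.5) gives a regular 8-gon of circumradius 7.5 (constant along its height) (perimeter = 2·8·7.500·sin(180°/8) = 45.92 mm); Taking the first minus the rest: starting from the 23.5×16.5 cube, the r=6 cylinder at (8.5, 3) partially overlaps it — only the 83.18 mm² overlap (of its 101.82 mm²) is removed, clipping the outline; the r=7.5 cylinder at (-4, 7.5) partially overlaps it — only the 26.18 mm² overlap (of its 159.10 mm²) is removed, clipping the outline — boundary = 97.96 mm. So its perimeter = 97.96 mm. Layer 19 (z = 2.28): the cube is present — its section is the full 23.5×16.5 rectangle (perimeter 80.00 mm); the r=6 cylinder at (8.5, 3) gives a regular 8-gon of circumradius 6 (constant along its height) (perimeter = 2·8·6.000·sin(180°/8) = 36.74 mm); the sphere at (16, 11.5): section is a regular 8-gon, circumradius = √(r²−h²) = √(4²−2.78²) = 2.876 (perimeter = 2·8·2.876·sin(180°/8) = 17.61 mm); the cylinder at (-4, 7.5): section is a regular 8-gon, circumradius r=7.5 (perimeter = 2·8·7.500·sin(180°/8) = 45.92 mm); After the difference (first − rest): starting from the 23.5×16.5 cube, the r=6 cylinder at (8.5, 3) partially overlaps it — only the 83.18 mm² overlap (of its 101.82 mm²) is removed, clipping the outline; the r=4 sphere at (16, 11.5) lies wholly inside it (removes its full 23.40 mm² and its 17.61 mm outline becomes a hole wall); the r=7.5 cylinder at (-4, 7.5) partially overlaps it — only the 26.18 mm² overlap (of its 159.10 mm²) is removed, clipping the outline — boundary (outer + 1 inner loop) = 115.57 mm. So its perimeter = 115.57 mm. Layer 19 is larger (115.57 vs 97.96 mm).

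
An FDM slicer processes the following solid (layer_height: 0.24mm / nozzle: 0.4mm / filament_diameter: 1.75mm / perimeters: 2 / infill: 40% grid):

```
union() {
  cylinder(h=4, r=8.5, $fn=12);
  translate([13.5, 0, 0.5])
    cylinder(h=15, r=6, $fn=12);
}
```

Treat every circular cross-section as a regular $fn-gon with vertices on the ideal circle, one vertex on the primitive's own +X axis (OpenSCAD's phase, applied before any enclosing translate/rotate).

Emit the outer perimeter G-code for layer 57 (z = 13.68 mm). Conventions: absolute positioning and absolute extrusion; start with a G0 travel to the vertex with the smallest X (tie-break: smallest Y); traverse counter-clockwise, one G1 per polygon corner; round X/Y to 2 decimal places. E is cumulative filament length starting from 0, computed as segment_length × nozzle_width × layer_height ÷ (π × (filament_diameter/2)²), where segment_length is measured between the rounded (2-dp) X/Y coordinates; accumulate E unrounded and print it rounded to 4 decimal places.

G0 X7.50 Y0.00 Z13.68
G1 X8.30 Y-3.00 E0.1239
G1 X10.50 Y-5.20 E0.2481
G1 X13.50 Y-6.00 E0.3720
G1 X16.50 Y-5.20 E0.4959
G1 X18.70 Y-3.00 E0.6201
G1 X19.50 Y0.00 E0.7440
G1 X18.70 Y3.00 E0.8680
G1 X16.50 Y5.20 E0.9921
G1 X13.50 Y6.00 E1.1161
G1 X10.50 Y5.20 E1.2400
G1 X8.30 Y3.00 E1.3642
G1 X7.50 Y0.00 E1.4881

At z = 13.68 mm: the cylinder is absent (z outside [0, 4]); the cylinder at (13.5, 0): section is a regular 12-gon, circumradius r=6; Taking the union: only the r=6 cylinder at (13.5, 0) is present, so the union is just that shape — 1 connected region. The outline is a single polygon with 12 vertices. Extrusion per mm of travel: 0.4 × 0.24 / (π × 0.875²) = 0.039912. Accumulating E over each segment gives final E = 1.4881.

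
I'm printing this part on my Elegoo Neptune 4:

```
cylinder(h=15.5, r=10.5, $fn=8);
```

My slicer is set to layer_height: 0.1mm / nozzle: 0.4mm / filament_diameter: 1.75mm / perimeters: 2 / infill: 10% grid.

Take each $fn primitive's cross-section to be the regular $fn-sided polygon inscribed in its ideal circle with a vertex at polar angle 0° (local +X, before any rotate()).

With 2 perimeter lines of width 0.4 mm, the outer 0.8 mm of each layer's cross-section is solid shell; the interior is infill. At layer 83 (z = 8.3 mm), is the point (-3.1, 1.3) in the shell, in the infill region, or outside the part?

At z = 8.3 mm: the cylinder: section is a regular 8-gon, circumradius r=10.5. Overall, the cross-section is a single solid region. The nearest boundary edge runs (-7.42, 7.42)→(-10.50, 0.00); distance from the point to it = 6.34 mm. The point is inside the cross-section and 6.34 mm from the nearest boundary — more than the 0.8 mm shell width (2 × 0.4), so it's in the infill interior.

infill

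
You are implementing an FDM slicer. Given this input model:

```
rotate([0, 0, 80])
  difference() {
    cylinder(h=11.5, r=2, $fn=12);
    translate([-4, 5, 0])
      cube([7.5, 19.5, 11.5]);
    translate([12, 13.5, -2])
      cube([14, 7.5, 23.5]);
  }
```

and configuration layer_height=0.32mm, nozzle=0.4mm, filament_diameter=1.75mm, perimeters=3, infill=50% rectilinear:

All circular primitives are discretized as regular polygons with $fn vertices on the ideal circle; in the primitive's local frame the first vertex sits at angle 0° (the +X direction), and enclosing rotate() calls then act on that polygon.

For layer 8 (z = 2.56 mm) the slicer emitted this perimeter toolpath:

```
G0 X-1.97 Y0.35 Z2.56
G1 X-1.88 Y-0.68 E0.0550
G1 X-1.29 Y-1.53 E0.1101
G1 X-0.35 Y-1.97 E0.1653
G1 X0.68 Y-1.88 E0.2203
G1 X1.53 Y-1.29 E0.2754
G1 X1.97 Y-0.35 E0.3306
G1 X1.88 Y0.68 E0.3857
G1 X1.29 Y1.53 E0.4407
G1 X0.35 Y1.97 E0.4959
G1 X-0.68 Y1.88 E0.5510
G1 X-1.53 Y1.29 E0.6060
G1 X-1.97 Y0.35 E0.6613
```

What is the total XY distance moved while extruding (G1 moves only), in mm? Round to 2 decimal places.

12.43 mm

Sum the Euclidean lengths of each G1 segment: total = 12.43 mm.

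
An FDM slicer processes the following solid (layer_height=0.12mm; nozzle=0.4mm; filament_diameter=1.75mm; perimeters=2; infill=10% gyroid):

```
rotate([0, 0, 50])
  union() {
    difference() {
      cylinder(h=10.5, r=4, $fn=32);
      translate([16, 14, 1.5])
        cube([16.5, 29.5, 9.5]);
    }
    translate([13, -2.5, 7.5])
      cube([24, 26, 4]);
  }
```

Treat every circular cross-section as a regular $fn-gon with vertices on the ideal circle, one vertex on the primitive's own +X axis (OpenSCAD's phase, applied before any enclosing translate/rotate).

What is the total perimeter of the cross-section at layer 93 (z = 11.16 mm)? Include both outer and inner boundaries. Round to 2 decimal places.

100.00 mm

At z = 11.16 mm: the cylinder is not intersected at this z (z outside [0, 10.5]); the cube at (16, 14) does not reach this height (z outside [1.5, 11]); Subtracting the remaining from the first: the first operand is absent here, so nothing remains; the cube at (13, -2.5) (footprint 24×26) is included at this height (perimeter 100.00 mm); Taking the union: only the 24×26 cube at (13, -2.5) is present, so the union is just that shape — boundary = 100.00 mm; (rotated 50° about Z; rotation is an isometry so areas/perimeters/island counts are preserved). Overall, the cross-section is a single solid region. Total boundary length (outer) = 100.00 mm.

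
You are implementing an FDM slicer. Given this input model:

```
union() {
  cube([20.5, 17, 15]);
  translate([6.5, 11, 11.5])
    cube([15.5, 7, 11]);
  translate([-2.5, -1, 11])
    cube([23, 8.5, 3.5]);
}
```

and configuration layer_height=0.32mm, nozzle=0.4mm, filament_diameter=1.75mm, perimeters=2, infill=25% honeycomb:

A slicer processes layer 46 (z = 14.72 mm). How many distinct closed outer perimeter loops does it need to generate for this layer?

1

At z = 14.72 mm: the 20.5×17 cube contributes its full rectangle; the cube at (6.5, 11) (footprint 15.5×7) is included at this height; the cube at (-2.5, -1) is absent (z outside [11, 14.5]); Combining (union): the regions partially overlap (shared area 84.00 mm²), so overlapping operands fuse into one piece — 1 connected region. The result has 1 disconnected region.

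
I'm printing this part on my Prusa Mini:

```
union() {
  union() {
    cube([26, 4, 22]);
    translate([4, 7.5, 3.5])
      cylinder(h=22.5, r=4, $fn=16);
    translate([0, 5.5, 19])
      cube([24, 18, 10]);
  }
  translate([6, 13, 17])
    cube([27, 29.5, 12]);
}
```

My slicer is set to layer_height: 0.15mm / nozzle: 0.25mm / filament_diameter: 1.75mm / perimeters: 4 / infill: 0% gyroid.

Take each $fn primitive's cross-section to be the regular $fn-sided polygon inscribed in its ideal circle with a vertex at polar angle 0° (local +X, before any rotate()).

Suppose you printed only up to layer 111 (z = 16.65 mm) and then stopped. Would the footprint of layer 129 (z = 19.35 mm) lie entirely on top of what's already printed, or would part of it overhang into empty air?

part overhangs

Compare the two slices. At z = 16.65: the cube is present — its section is the full 26×4 rectangle (area 104.00 mm²); the r=4 cylinder at (4, 7.5) gives a regular 16-gon of circumradius 4 (constant along its height) (area = (16/2)·4.000²·sin(360°/16) = 48.98 mm²); the cube at (0, 5.5) is not intersected at this z (z outside [19, 29]); Combining (union): the regions partially overlap — summed areas 152.98 mm² minus the doubly-counted overlap 1.12 mm² gives 151.86 mm² — area = 151.86 mm²; the cube at (6, 13) is absent (z outside [17, 29]); Combining (union): only that combined region is present, so the union is just that shape — area = 151.86 mm². At z = 19.35: the cube is present — its section is the full 26×4 rectangle (area 104.00 mm²); the r=4 cylinder at (4, 7.5) contributes a regular 16-gon of circumradius 4 (area = (16/2)·4.000²·sin(360°/16) = 48.98 mm²); the cube at (0, 5.5) (footprint 24×18) is included at this height (area 432.00 mm²); Taking the union: the regions partially overlap — summed areas 584.98 mm² minus the doubly-counted overlap 40.71 mm² gives 544.27 mm² — area = 544.27 mm²; the cube at (6, 13) (footprint 27×29.5) is included at this height (area 796.50 mm²); Taking the union: the regions partially overlap — summed areas 1340.77 mm² minus the doubly-counted overlap 189.00 mm² gives 1151.77 mm² — area = 1151.77 mm². Checking containment: at z = 19.35 the cross-section extends beyond the z = 16.65 cross-section by about 999.91 mm².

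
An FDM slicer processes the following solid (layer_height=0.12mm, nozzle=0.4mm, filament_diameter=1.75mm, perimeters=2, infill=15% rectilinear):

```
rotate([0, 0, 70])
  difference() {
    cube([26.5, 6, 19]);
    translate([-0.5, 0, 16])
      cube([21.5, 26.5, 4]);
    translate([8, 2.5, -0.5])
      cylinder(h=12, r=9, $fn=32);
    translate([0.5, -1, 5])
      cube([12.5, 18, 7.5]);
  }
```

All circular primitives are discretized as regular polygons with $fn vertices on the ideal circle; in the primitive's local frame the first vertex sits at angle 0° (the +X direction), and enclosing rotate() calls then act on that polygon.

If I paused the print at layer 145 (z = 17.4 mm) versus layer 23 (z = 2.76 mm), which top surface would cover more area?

layer 23 (z = 2.76 mm)

Layer 145 (z = 17.4): the cube (footprint 26.5×6) is included at this height (area 159.00 mm²); the cube at (-0.5, 0) is present — its section is the full 21.5×26.5 rectangle (area 569.75 mm²); the cylinder at (8, 2.5) is not intersected at this z (z outside [-0.5, 11.5]); the cube at (0.5, -1) is absent (z outside [5, 12.5]); Subtracting the remaining from the first: starting from the 26.5×6 cube (159.00 mm²), the 21.5×26.5 cube at (-0.5, 0) partially overlaps it — only the 126.00 mm² overlap (of its 569.75 mm²) is removed, clipping the outline — area = 33.00 mm²; (rotated 70° about Z; rotation is an isometry so areas/perimeters/island counts are preserved). So its area = 33.00 mm². Layer 23 (z = 2.76): the 26.5×6 cube contributes its full rectangle (area 159.00 mm²); the cube at (-0.5, 0) is not intersected at this z (z outside [16, 20]); the r=9 cylinder at (8, 2.5) contributes a regular 32-gon of circumradius 9 (area = (32/2)·9.000²·sin(360°/32) = 252.84 mm²); the cube at (0.5, -1) is absent (z outside [5, 12.5]); After the difference (first − rest): starting from the 26.5×6 cube (159.00 mm²), the r=9 cylinder at (8, 2.5) partially overlaps it — only the 100.72 mm² overlap (of its 252.84 mm²) is removed, clipping the outline — area = 58.28 mm²; (whole slice rotated 70° about Z — lengths, areas and connectivity unchanged). So its area = 58.28 mm². Layer 23 is larger (58.28 vs 33.00 mm²).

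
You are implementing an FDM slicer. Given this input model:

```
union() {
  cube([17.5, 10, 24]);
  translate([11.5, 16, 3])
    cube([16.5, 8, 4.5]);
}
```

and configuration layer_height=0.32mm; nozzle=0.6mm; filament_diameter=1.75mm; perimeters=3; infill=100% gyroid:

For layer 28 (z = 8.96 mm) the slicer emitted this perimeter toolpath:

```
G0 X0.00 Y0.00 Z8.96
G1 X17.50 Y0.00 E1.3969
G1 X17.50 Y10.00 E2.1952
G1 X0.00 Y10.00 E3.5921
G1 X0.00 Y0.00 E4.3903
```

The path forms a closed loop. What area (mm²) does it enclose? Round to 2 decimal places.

175.00 mm²

Apply the shoelace formula to the sequence of (X, Y) vertices; enclosed area = 175.00 mm².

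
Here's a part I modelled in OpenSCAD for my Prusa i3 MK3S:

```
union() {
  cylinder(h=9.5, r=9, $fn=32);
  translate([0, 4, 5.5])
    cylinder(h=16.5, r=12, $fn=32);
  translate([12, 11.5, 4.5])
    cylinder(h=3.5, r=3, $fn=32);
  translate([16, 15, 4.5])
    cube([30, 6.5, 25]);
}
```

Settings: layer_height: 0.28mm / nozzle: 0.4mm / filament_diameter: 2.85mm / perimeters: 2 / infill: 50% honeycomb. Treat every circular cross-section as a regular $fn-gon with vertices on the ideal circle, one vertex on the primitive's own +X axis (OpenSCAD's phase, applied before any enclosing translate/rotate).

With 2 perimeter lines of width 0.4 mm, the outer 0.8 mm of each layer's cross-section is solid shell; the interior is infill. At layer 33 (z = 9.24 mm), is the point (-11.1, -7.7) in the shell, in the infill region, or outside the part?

outside

At z = 9.24 mm: the cylinder: section is a regular 32-gon, circumradius r=9; the r=12 cylinder at (0, 4) contributes a regular 32-gon of circumradius 12; the cylinder at (12, 11.5) is not intersected at this z (z outside [4.5, 8]); the cube at (16, 15) (footprint 30×6.5) is included at this height; Combining (union): the regions partially overlap (shared area 242.85 mm²), so overlapping operands fuse into one piece — 2 connected regions. Overall, the cross-section has 2 separate islands. The nearest boundary edge runs (-6.71, -5.94)→(-8.49, -4.49); distance from the point to it = 4.14 mm. The point is not inside any of the regions above, so it lies outside the cross-section (4.14 mm from the nearest boundary).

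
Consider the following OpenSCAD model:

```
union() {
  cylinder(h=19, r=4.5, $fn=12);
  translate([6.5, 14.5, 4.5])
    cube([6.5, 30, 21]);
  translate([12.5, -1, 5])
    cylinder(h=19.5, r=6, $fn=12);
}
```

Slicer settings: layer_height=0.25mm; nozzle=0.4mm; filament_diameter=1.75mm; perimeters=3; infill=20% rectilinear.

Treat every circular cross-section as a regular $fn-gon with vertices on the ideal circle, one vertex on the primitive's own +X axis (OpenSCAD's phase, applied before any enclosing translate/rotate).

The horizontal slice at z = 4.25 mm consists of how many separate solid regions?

At z = 4.25 mm: the r=4.5 cylinder gives a regular 12-gon of circumradius 4.5 (constant along its height); the cube at (6.5, 14.5) is absent (z outside [4.5, 25.5]); the cylinder at (12.5, -1) is absent (z outside [5, 24.5]); Combining (union): only the r=4.5 cylinder is present, so the union is just that shape — 1 connected region. The result has 1 disconnected region.

1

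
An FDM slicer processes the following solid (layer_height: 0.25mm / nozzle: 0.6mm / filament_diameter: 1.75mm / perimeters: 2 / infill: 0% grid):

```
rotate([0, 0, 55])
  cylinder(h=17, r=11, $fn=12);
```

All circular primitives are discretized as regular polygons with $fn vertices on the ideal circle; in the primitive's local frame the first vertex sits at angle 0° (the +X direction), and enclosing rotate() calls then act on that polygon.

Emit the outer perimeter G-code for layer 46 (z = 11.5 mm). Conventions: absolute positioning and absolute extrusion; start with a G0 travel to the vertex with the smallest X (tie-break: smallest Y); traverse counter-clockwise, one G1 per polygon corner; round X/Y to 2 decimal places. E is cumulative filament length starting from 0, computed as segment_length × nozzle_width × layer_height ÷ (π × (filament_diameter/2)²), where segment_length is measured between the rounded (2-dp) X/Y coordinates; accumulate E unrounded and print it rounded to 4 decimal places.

At z = 11.5 mm: the r=11 cylinder gives a regular 12-gon of circumradius 11 (constant along its height); (rotated 55° about Z; rotation is an isometry so areas/perimeters/island counts are preserved). The outline is a single polygon with 12 vertices. Extrusion per mm of travel: 0.6 × 0.25 / (π × 0.875²) = 0.062363. Accumulating E over each segment gives final E = 4.2615.

G0 X-10.96 Y0.96 Z11.50
G1 X-9.97 Y-4.65 E0.3553
G1 X-6.31 Y-9.01 E0.7103
G1 X-0.96 Y-10.96 E1.0654
G1 X4.65 Y-9.97 E1.4206
G1 X9.01 Y-6.31 E1.7756
G1 X10.96 Y-0.96 E2.1308
G1 X9.97 Y4.65 E2.4860
G1 X6.31 Y9.01 E2.8410
G1 X0.96 Y10.96 E3.1961
G1 X-4.65 Y9.97 E3.5514
G1 X-9.01 Y6.31 E3.9064
G1 X-10.96 Y0.96 E4.2615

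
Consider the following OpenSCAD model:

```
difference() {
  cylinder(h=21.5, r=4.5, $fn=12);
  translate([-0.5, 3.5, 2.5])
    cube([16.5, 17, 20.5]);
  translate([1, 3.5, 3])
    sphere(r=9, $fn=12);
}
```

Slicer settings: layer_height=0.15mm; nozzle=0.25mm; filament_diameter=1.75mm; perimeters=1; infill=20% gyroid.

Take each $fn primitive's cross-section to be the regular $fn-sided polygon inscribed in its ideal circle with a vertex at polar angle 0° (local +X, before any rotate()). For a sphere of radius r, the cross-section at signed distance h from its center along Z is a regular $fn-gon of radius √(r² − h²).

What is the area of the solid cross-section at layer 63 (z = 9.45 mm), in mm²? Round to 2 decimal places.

13.59 mm²

At z = 9.45 mm: the r=4.5 cylinder gives a regular 12-gon of circumradius 4.5 (constant along its height) (area = (12/2)·4.500²·sin(360°/12) = 60.75 mm²); the 16.5×17 cube at (-0.5, 3.5) contributes its full rectangle (area 280.50 mm²); the r=9 sphere at (1, 3.5) slices to a regular 12-gon of circumradius 6.277 (√(r²−h²) with h=6.45 from center) (area = (12/2)·6.277²·sin(360°/12) = 118.19 mm²); Subtracting the remaining from the first: starting from the r=4.5 cylinder (60.75 mm²), the 16.5×17 cube at (-0.5, 3.5) partially overlaps it — only the 2.12 mm² overlap (of its 280.50 mm²) is removed, clipping the outline; the r=9 sphere at (1, 3.5) partially overlaps it — only the 45.04 mm² overlap (of its 118.19 mm²) is removed, clipping the outline — area = 13.59 mm². Overall, the cross-section is a single solid region. Net area = 13.59 mm².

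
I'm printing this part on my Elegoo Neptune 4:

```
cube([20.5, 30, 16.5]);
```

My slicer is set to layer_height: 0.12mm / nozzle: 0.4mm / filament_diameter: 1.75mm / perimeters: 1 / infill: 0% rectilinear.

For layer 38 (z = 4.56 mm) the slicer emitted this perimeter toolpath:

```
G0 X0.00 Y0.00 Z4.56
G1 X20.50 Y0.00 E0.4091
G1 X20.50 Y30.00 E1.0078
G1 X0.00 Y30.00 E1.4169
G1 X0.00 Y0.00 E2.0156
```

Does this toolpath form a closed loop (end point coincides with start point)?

Start point (G0): (0.00, 0.00). End point (last G1): the path returns to the start — closed.

yes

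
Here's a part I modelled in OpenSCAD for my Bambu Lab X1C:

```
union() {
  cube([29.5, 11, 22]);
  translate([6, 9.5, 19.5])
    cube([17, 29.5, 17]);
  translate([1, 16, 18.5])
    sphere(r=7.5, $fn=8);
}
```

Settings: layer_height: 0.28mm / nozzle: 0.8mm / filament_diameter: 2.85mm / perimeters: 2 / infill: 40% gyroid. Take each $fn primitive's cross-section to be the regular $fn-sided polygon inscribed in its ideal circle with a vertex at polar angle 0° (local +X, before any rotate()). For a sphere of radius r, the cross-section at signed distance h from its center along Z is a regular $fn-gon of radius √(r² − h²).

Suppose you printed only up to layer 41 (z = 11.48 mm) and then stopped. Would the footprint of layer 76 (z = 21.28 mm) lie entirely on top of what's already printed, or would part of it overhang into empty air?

part overhangs

Compare the two slices. At z = 11.48: the cube is present — its section is the full 29.5×11 rectangle (area 324.50 mm²); the cube at (6, 9.5) is not intersected at this z (z outside [19.5, 36.5]); the r=7.5 sphere at (1, 16) slices to a regular 8-gon of circumradius 2.640 (√(r²−h²) with h=7.02 from center) (area = (8/2)·2.640²·sin(360°/8) = 19.71 mm²); Merging all regions: the 2 present regions are separate (no shared area or edge), so areas and boundary lengths simply add and each stays a separate island — area = 344.21 mm². At z = 21.28: the cube is present — its section is the full 29.5×11 rectangle (area 324.50 mm²); the cube at (6, 9.5) is present — its section is the full 17×29.5 rectangle (area 501.50 mm²); the r=7.5 sphere at (1, 16) slices to a regular 8-gon of circumradius 6.966 (√(r²−h²) with h=2.78 from center) (area = (8/2)·6.966²·sin(360°/8) = 137.24 mm²); Merging all regions: the regions partially overlap — summed areas 963.24 mm² minus the doubly-counted overlap 41.25 mm² gives 921.99 mm² — area = 921.99 mm². Checking containment: at z = 21.28 the cross-section extends beyond the z = 11.48 cross-section by about 577.77 mm².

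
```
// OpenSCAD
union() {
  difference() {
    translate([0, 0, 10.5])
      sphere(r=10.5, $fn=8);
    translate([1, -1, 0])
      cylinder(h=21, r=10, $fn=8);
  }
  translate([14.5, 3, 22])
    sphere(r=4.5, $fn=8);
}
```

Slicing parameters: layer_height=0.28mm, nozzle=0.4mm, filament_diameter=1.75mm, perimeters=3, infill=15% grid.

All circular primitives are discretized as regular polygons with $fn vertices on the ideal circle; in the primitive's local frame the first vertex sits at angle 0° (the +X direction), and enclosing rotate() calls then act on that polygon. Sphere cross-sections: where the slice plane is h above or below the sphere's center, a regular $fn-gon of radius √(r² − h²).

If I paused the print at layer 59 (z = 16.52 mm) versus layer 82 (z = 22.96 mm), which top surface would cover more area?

layer 82 (z = 22.96 mm)

Layer 59 (z = 16.52): the r=10.5 sphere contributes a regular 8-gon of circumradius √(10.5²−6.02²) = 8.603 (area = (8/2)·8.603²·sin(360°/8) = 209.33 mm²); the cylinder at (1, -1): section is a regular 8-gon, circumradius r=10 (area = (8/2)·10.000²·sin(360°/8) = 282.84 mm²); After the difference (first − rest): starting from the r=10.5 sphere (209.33 mm²), the r=10 cylinder at (1, -1) partially overlaps it — only the 209.12 mm² overlap (of its 282.84 mm²) is removed, clipping the outline — area = 0.21 mm²; the sphere at (14.5, 3) is not intersected at this z (|z−center|=5.480 > r=4.5); Taking the union: only the result so far is present, so the union is just that shape — area = 0.21 mm². So its area = 0.21 mm². Layer 82 (z = 22.96): the sphere is not intersected at this z (|z−center|=12.460 > r=10.5); the cylinder at (1, -1) is not intersected at this z (z outside [0, 21]); Subtracting the remaining from the first: the first operand is absent here, so nothing remains; the r=4.5 sphere at (14.5, 3) contributes a regular 8-gon of circumradius √(4.5²−0.96²) = 4.396 (area = (8/2)·4.396²·sin(360°/8) = 54.67 mm²); Taking the union: only the r=4.5 sphere at (14.5, 3) is present, so the union is just that shape — area = 54.67 mm². So its area = 54.67 mm². Layer 82 is larger (54.67 vs 0.21 mm²).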